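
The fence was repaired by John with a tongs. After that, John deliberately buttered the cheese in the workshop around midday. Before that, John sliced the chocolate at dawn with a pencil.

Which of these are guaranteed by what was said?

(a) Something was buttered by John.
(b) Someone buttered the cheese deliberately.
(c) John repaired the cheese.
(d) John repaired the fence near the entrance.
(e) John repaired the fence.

(a) Entailed — dropping 'around midday', 'in the workshop', 'deliberately' and generalizing the patient leaves a sub-description the original still satisfies.
(b) Entailed — the original entails any weakening of itself; this just drops 'around midday', 'in the workshop' and generalizes the agent.
(c) Not entailed — John repaired the fence, not the cheese; the cheese belongs to the buttering event.
(d) Not entailed — 'near the entrance' adds information not in the original event.
(e) Entailed — dropping 'with a tongs' leaves a sub-description the original still satisfies.

(a), (b), (e)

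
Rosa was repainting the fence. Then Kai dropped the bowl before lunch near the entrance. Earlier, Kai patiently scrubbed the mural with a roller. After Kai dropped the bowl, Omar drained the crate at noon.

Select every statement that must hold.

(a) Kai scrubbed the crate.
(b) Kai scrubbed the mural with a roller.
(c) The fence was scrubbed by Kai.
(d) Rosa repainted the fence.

(a) Not entailed — Kai scrubbed the mural, not the crate; the crate belongs to the draining event.
(b) Entailed — every conjunct here is already in the original scrubbing event.
(c) Not entailed — Kai scrubbed the mural, not the fence; the fence belongs to the repainting event.
(d) Not entailed — 'was repainting' is progressive on an accomplishment; it does not entail the completed 'repainted'.

(b)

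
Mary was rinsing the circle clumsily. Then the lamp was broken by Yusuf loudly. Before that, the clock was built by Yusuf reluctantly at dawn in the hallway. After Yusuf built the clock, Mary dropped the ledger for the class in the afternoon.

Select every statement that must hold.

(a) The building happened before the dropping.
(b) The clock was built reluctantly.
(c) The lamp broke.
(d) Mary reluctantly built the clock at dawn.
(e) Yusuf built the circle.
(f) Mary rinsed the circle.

(a) Entailed — the narrative places the building before the dropping.
(b) Entailed — the original entails any weakening of itself; this just drops 'at dawn', 'in the hallway' and generalizes the agent.
(c) Entailed — 'Yusuf broke the lamp' is causative; it entails the inchoative 'the lamp broke'.
(d) Not entailed — the passage has Yusuf building the clock, not Mary.
(e) Not entailed — Yusuf built the clock, not the circle; the circle belongs to the rinsing event.
(f) Entailed — 'rinse' is an activity; 'was rinsing' entails that some rinsing happened, so 'rinsed' holds.

(a), (b), (c), (f)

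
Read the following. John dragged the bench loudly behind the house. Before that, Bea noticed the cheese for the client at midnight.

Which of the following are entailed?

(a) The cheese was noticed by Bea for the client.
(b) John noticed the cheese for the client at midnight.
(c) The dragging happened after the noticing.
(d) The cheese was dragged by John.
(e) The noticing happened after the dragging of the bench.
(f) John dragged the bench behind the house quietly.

(a) Entailed — the original entails any weakening of itself; this just drops 'at midnight'.
(b) Not entailed — the passage has Bea noticing the cheese, not John.
(c) Entailed — the narrative places the noticing before the dragging.
(d) Not entailed — John dragged the bench, not the cheese; the cheese belongs to the noticing event.
(e) Not entailed — the narrative places the noticing before the dragging, not after.
(f) Not entailed — 'quietly' adds a manner not in (and inconsistent with) the original.

(a), (c)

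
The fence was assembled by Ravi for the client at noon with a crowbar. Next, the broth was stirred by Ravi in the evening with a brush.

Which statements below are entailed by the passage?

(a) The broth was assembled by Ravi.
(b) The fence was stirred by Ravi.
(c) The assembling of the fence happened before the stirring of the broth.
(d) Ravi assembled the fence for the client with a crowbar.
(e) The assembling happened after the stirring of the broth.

(a) Not entailed — Ravi assembled the fence, not the broth; the broth belongs to the stirring event.
(b) Not entailed — Ravi stirred the broth, not the fence; the fence belongs to the assembling event.
(c) Entailed — the narrative places the assembling before the stirring.
(d) Entailed — every conjunct here is already in the original assembling event.
(e) Not entailed — the narrative places the assembling before the stirring, not after.

(c), (d)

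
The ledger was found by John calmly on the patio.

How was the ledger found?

'calmly' marks the manner of the finding event.

calmly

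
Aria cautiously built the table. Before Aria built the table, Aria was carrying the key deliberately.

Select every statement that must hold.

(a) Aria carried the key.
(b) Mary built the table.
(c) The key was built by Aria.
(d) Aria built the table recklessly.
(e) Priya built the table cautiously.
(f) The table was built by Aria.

(a) Entailed — 'carry' is an activity; 'was carrying' entails that some carrying happened, so 'carried' holds.
(b) Not entailed — the passage has Aria building the table, not Mary.
(c) Not entailed — Aria built the table, not the key; the key belongs to the carrying event.
(d) Not entailed — 'recklessly' adds a manner not in (and inconsistent with) the original.
(e) Not entailed — the passage has Aria building the table, not Priya.
(f) Entailed — the original entails any weakening of itself; this just drops 'cautiously'.

(a), (f)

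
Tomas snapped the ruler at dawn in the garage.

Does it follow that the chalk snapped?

no

Nothing is said about any chalk; only the ruler is affected.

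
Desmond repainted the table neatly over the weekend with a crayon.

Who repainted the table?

'Desmond' marks the agent of the repainting event.

Desmond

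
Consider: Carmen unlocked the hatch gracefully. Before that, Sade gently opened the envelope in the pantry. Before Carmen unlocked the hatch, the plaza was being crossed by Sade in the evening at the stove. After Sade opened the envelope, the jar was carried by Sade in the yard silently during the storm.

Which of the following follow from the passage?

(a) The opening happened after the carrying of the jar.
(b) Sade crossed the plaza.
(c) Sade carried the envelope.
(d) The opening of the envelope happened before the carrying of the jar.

(a) Not entailed — the narrative places the opening before the carrying, not after.
(b) Not entailed — 'was crossing' is progressive on an accomplishment; it does not entail the completed 'crossed'.
(c) Not entailed — Sade carried the jar, not the envelope; the envelope belongs to the opening event.
(d) Entailed — the narrative places the opening before the carrying.

(d)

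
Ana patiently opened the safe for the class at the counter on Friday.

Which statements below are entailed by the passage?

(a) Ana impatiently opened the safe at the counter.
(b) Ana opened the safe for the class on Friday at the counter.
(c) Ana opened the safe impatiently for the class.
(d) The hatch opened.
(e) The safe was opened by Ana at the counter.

(b), (e)

(a) Not entailed — 'impatiently' adds a manner not in (and inconsistent with) the original.
(b) Entailed — this follows by dropping conjuncts from the opening event's description.
(c) Not entailed — 'impatiently' adds a manner not in (and inconsistent with) the original.
(d) Not entailed — the safe is what opened, not the hatch.
(e) Entailed — dropping 'on Friday', 'for the class', 'patiently' leaves a sub-description the original still satisfies.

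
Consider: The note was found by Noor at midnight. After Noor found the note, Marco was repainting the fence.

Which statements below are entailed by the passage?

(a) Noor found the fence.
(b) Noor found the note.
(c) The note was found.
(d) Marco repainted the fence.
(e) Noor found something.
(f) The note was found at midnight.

(a) Not entailed — Noor found the note, not the fence; the fence belongs to the repainting event.
(b) Entailed — dropping 'at midnight' leaves a sub-description the original still satisfies.
(c) Entailed — dropping 'at midnight' and generalizing the agent leaves a sub-description the original still satisfies.
(d) Not entailed — 'was repainting' is progressive on an accomplishment; it does not entail the completed 'repainted'.
(e) Entailed — dropping 'at midnight' and generalizing the patient leaves a sub-description the original still satisfies.
(f) Entailed — the original entails any weakening of itself; this just generalizes the agent.

(b), (c), (e), (f)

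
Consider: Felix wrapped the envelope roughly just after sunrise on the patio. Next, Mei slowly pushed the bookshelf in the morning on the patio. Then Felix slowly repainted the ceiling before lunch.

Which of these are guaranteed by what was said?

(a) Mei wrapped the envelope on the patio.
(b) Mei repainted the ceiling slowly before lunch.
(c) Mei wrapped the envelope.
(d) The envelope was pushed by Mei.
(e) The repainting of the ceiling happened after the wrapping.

(a) Not entailed — the passage has Felix wrapping the envelope, not Mei.
(b) Not entailed — the passage has Felix repainting the ceiling, not Mei.
(c) Not entailed — the passage has Felix wrapping the envelope, not Mei.
(d) Not entailed — Mei pushed the bookshelf, not the envelope; the envelope belongs to the wrapping event.
(e) Entailed — the narrative places the wrapping before the repainting.

(e)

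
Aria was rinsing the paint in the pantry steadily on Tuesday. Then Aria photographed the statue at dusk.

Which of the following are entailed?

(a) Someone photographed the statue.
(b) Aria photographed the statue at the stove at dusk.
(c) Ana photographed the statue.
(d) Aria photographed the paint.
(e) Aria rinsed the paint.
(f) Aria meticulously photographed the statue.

(a), (e)

(a) Entailed — dropping 'at dusk' and generalizing the agent leaves a sub-description the original still satisfies.
(b) Not entailed — 'at the stove' adds information not in the original event.
(c) Not entailed — the passage has Aria photographing the statue, not Ana.
(d) Not entailed — Aria photographed the statue, not the paint; the paint belongs to the rinsing event.
(e) Entailed — 'rinse' is an activity; 'was rinsing' entails that some rinsing happened, so 'rinsed' holds.
(f) Not entailed — 'meticulously' adds information not in the original event.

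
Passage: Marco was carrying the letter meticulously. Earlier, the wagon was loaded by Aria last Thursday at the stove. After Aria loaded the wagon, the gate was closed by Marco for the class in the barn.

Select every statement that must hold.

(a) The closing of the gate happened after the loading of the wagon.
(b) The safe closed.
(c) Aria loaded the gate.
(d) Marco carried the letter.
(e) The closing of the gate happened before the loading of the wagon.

(a), (d)

(a) Entailed — the narrative places the loading before the closing.
(b) Not entailed — the gate is what closed, not the safe.
(c) Not entailed — Aria loaded the wagon, not the gate; the gate belongs to the closing event.
(d) Entailed — 'carry' is an activity; 'was carrying' entails that some carrying happened, so 'carried' holds.
(e) Not entailed — the narrative places the loading before the closing, not after.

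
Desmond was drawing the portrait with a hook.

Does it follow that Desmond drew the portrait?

no

'was drawing' is progressive; for an accomplishment like 'draw the portrait', it doesn't entail completion.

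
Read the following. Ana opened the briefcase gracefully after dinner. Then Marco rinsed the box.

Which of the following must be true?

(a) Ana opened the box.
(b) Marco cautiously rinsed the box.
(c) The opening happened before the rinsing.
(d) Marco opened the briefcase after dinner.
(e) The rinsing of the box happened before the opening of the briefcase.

(c)

(a) Not entailed — Ana opened the briefcase, not the box; the box belongs to the rinsing event.
(b) Not entailed — 'cautiously' adds information not in the original event.
(c) Entailed — the narrative places the opening before the rinsing.
(d) Not entailed — the passage has Ana opening the briefcase, not Marco.
(e) Not entailed — the narrative places the opening before the rinsing, not after.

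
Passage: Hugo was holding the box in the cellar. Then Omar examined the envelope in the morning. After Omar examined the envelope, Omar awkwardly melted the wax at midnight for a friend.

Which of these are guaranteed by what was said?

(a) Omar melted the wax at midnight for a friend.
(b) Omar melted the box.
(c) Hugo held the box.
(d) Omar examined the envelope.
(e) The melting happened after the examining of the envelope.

(a), (c), (d), (e)

(a) Entailed — dropping 'awkwardly' leaves a sub-description the original still satisfies.
(b) Not entailed — Omar melted the wax, not the box; the box belongs to the holding event.
(c) Entailed — 'hold' is an activity; 'was holding' entails that some holding happened, so 'held' holds.
(d) Entailed — this follows by dropping conjuncts from the examining event's description.
(e) Entailed — the narrative places the examining before the melting.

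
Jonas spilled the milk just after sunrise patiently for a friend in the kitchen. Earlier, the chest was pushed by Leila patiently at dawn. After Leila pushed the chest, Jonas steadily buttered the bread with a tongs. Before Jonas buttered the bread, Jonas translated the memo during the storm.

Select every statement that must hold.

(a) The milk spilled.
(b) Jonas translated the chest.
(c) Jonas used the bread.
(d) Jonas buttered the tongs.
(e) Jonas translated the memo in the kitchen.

(a) Entailed — 'Jonas spilled the milk' is causative; it entails the inchoative 'the milk spilled'.
(b) Not entailed — Jonas translated the memo, not the chest; the chest belongs to the pushing event.
(c) Not entailed — the bread is the patient, not an instrument — Jonas used a tongs.
(d) Not entailed — the tongs is the instrument, not what was buttered.
(e) Not entailed — 'in the kitchen' adds information not in the original event.

(a)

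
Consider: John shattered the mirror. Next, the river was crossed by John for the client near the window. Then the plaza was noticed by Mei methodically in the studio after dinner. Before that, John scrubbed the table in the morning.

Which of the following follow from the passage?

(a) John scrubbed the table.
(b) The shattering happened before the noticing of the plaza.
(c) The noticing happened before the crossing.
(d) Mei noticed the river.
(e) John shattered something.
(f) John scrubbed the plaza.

(a) Entailed — this follows by dropping conjuncts from the scrubbing event's description.
(b) Entailed — the narrative places the shattering before the noticing.
(c) Not entailed — the narrative places the crossing before the noticing, not after.
(d) Not entailed — Mei noticed the plaza, not the river; the river belongs to the crossing event.
(e) Entailed — this follows by dropping conjuncts from the shattering event's description.
(f) Not entailed — John scrubbed the table, not the plaza; the plaza belongs to the noticing event.

(a), (b), (e)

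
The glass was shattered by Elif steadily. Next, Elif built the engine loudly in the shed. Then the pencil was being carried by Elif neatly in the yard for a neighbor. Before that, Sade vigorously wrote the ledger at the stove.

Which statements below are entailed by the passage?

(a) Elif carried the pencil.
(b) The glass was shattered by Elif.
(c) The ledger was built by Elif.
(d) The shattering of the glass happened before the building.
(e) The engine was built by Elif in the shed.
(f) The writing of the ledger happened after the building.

(a), (b), (d), (e)

(a) Entailed — 'carry' is an activity; 'was carrying' entails that some carrying happened, so 'carried' holds.
(b) Entailed — this follows by dropping conjuncts from the shattering event's description.
(c) Not entailed — Elif built the engine, not the ledger; the ledger belongs to the writing event.
(d) Entailed — the narrative places the shattering before the building.
(e) Entailed — dropping 'loudly' leaves a sub-description the original still satisfies.
(f) Not entailed — the narrative doesn't order the building relative to the writing.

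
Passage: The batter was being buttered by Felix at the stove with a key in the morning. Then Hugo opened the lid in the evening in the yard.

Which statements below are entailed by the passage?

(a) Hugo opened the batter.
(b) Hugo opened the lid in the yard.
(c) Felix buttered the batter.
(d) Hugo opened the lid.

(a) Not entailed — Hugo opened the lid, not the batter; the batter belongs to the buttering event.
(b) Entailed — dropping 'in the evening' leaves a sub-description the original still satisfies.
(c) Not entailed — 'was buttering' is progressive on an accomplishment; it does not entail the completed 'buttered'.
(d) Entailed — the original entails any weakening of itself; this just drops 'in the yard', 'in the evening'.

(b), (d)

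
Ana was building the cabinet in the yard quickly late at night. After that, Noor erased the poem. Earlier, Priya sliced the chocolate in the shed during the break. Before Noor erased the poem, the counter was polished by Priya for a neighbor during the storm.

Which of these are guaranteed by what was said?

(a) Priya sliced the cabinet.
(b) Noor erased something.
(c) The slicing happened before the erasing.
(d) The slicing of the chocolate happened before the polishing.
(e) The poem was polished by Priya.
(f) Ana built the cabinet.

(b), (c)

(a) Not entailed — Priya sliced the chocolate, not the cabinet; the cabinet belongs to the building event.
(b) Entailed — the original entails any weakening of itself; this just generalizes the patient.
(c) Entailed — the narrative places the slicing before the erasing.
(d) Not entailed — the narrative doesn't order the slicing relative to the polishing.
(e) Not entailed — Priya polished the counter, not the poem; the poem belongs to the erasing event.
(f) Not entailed — 'was building' is progressive on an accomplishment; it does not entail the completed 'built'.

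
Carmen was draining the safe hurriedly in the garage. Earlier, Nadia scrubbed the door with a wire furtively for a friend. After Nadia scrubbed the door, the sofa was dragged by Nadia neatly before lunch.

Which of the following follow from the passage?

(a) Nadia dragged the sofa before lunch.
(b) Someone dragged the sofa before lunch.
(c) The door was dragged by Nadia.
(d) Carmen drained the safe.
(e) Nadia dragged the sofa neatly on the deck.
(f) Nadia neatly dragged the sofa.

(a), (b), (f)

(a) Entailed — every conjunct here is already in the original dragging event.
(b) Entailed — dropping 'neatly' and generalizing the agent leaves a sub-description the original still satisfies.
(c) Not entailed — Nadia dragged the sofa, not the door; the door belongs to the scrubbing event.
(d) Not entailed — 'was draining' is progressive on an accomplishment; it does not entail the completed 'drained'.
(e) Not entailed — 'on the deck' adds information not in the original event.
(f) Entailed — dropping 'before lunch' leaves a sub-description the original still satisfies.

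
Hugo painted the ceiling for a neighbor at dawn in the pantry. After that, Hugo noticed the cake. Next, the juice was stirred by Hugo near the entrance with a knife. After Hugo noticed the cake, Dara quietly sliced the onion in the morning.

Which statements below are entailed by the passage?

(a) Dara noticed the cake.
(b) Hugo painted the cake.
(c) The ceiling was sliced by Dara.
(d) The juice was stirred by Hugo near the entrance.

(d)

(a) Not entailed — the passage has Hugo noticing the cake, not Dara.
(b) Not entailed — Hugo painted the ceiling, not the cake; the cake belongs to the noticing event.
(c) Not entailed — Dara sliced the onion, not the ceiling; the ceiling belongs to the painting event.
(d) Entailed — dropping 'with a knife' leaves a sub-description the original still satisfies.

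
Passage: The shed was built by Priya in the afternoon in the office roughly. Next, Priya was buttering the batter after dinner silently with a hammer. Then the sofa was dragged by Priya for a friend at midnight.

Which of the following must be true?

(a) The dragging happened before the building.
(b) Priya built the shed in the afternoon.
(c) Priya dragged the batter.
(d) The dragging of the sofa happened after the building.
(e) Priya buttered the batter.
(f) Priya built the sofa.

(a) Not entailed — the narrative places the building before the dragging, not after.
(b) Entailed — the original entails any weakening of itself; this just drops 'in the office', 'roughly'.
(c) Not entailed — Priya dragged the sofa, not the batter; the batter belongs to the buttering event.
(d) Entailed — the narrative places the building before the dragging.
(e) Not entailed — 'was buttering' is progressive on an accomplishment; it does not entail the completed 'buttered'.
(f) Not entailed — Priya built the shed, not the sofa; the sofa belongs to the dragging event.

(b), (d)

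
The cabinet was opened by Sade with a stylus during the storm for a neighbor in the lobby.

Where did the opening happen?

in the lobby

'in the lobby' marks the location of the opening event.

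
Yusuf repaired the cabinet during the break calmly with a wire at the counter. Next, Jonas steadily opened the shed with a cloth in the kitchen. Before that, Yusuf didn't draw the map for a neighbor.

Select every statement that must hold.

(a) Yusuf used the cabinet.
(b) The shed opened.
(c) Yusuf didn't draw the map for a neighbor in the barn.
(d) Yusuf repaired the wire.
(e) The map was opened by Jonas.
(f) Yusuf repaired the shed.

(a) Not entailed — the cabinet is the patient, not an instrument — Yusuf used a wire.
(b) Entailed — 'Jonas opened the shed' is causative; it entails the inchoative 'the shed opened'.
(c) Entailed — under negation, adding a further restriction is entailed: if no such drawing event occurred, none occurred in the barn either.
(d) Not entailed — the wire is the instrument, not what was repaired.
(e) Not entailed — Jonas opened the shed, not the map; the map belongs to the drawing event.
(f) Not entailed — Yusuf repaired the cabinet, not the shed; the shed belongs to the opening event.

(b), (c)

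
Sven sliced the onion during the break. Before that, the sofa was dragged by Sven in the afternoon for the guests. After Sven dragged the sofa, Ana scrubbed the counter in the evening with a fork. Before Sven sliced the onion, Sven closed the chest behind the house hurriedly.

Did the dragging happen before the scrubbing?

yes

The narrative orders the dragging before the scrubbing.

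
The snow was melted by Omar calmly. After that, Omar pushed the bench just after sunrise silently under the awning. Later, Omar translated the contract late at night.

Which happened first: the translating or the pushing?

the pushing

The connectives place the pushing before the translating.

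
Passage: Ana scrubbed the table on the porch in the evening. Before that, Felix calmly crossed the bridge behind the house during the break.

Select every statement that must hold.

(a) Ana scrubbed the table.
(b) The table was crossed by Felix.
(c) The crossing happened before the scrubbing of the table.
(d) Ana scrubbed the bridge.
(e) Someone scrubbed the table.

(a) Entailed — dropping 'in the evening', 'on the porch' leaves a sub-description the original still satisfies.
(b) Not entailed — Felix crossed the bridge, not the table; the table belongs to the scrubbing event.
(c) Entailed — the narrative places the crossing before the scrubbing.
(d) Not entailed — Ana scrubbed the table, not the bridge; the bridge belongs to the crossing event.
(e) Entailed — this follows by dropping conjuncts from the scrubbing event's description.

(a), (c), (e)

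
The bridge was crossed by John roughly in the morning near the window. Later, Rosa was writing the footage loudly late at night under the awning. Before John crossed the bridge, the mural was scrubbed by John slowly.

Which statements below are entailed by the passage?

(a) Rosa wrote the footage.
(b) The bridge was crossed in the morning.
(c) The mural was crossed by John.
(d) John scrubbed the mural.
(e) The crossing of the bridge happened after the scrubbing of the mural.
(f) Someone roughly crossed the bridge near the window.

(a) Not entailed — 'was writing' is progressive on an accomplishment; it does not entail the completed 'wrote'.
(b) Entailed — every conjunct here is already in the original crossing event.
(c) Not entailed — John crossed the bridge, not the mural; the mural belongs to the scrubbing event.
(d) Entailed — this follows by dropping conjuncts from the scrubbing event's description.
(e) Entailed — the narrative places the scrubbing before the crossing.
(f) Entailed — this follows by dropping conjuncts from the crossing event's description.

(b), (d), (e), (f)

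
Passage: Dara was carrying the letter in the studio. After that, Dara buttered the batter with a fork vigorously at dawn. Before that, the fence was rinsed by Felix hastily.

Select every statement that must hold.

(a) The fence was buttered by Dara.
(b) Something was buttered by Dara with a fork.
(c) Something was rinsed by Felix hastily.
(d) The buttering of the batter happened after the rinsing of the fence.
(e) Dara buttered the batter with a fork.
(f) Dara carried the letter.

(a) Not entailed — Dara buttered the batter, not the fence; the fence belongs to the rinsing event.
(b) Entailed — dropping 'vigorously', 'at dawn' and generalizing the patient leaves a sub-description the original still satisfies.
(c) Entailed — this follows by dropping conjuncts from the rinsing event's description.
(d) Entailed — the narrative places the rinsing before the buttering.
(e) Entailed — this follows by dropping conjuncts from the buttering event's description.
(f) Entailed — 'carry' is an activity; 'was carrying' entails that some carrying happened, so 'carried' holds.

(b), (c), (d), (e), (f)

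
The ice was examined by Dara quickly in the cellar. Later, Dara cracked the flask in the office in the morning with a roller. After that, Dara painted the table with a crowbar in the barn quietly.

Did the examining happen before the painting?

yes

The narrative orders the examining before the painting.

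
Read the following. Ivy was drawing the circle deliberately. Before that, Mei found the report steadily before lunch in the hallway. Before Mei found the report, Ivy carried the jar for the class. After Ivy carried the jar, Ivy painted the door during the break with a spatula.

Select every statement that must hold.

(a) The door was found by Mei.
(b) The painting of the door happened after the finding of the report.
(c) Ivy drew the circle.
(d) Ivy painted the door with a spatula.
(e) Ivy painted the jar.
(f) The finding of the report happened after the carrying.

(d), (f)

(a) Not entailed — Mei found the report, not the door; the door belongs to the painting event.
(b) Not entailed — the narrative doesn't order the finding relative to the painting.
(c) Not entailed — 'was drawing' is progressive on an accomplishment; it does not entail the completed 'drew'.
(d) Entailed — dropping 'during the break' leaves a sub-description the original still satisfies.
(e) Not entailed — Ivy painted the door, not the jar; the jar belongs to the carrying event.
(f) Entailed — the narrative places the carrying before the finding.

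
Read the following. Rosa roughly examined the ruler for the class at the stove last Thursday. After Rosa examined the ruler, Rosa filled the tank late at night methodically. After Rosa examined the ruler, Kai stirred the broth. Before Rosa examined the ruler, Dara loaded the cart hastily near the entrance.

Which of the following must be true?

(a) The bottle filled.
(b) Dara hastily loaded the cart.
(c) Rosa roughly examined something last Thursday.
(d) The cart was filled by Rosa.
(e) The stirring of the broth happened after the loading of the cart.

(a) Not entailed — the tank is what filled, not the bottle.
(b) Entailed — dropping 'near the entrance' leaves a sub-description the original still satisfies.
(c) Entailed — the original entails any weakening of itself; this just drops 'for the class', 'at the stove' and generalizes the patient.
(d) Not entailed — Rosa filled the tank, not the cart; the cart belongs to the loading event.
(e) Entailed — the narrative places the loading before the stirring.

(b), (c), (e)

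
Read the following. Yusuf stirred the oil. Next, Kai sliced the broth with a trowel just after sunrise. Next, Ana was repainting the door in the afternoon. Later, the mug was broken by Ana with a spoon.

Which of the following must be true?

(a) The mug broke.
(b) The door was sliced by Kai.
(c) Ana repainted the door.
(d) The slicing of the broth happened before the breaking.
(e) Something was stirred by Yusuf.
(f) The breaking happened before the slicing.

(a), (d), (e)

(a) Entailed — 'Ana broke the mug' is causative; it entails the inchoative 'the mug broke'.
(b) Not entailed — Kai sliced the broth, not the door; the door belongs to the repainting event.
(c) Not entailed — 'was repainting' is progressive on an accomplishment; it does not entail the completed 'repainted'.
(d) Entailed — the narrative places the slicing before the breaking.
(e) Entailed — the original entails any weakening of itself; this just generalizes the patient.
(f) Not entailed — the narrative places the slicing before the breaking, not after.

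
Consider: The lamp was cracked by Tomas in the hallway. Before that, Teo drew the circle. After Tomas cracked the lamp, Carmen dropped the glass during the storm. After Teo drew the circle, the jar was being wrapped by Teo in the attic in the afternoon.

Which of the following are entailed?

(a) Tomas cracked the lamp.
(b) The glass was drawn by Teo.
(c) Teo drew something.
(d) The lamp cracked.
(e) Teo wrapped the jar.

(a), (c), (d)

(a) Entailed — dropping 'in the hallway' leaves a sub-description the original still satisfies.
(b) Not entailed — Teo drew the circle, not the glass; the glass belongs to the dropping event.
(c) Entailed — the original entails any weakening of itself; this just generalizes the patient.
(d) Entailed — 'Tomas cracked the lamp' is causative; it entails the inchoative 'the lamp cracked'.
(e) Not entailed — 'was wrapping' is progressive on an accomplishment; it does not entail the completed 'wrapped'.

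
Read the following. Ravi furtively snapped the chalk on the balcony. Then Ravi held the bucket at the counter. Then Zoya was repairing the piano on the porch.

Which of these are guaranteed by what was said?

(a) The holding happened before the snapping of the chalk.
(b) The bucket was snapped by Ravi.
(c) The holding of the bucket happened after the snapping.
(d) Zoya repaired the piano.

(c)

(a) Not entailed — the narrative places the snapping before the holding, not after.
(b) Not entailed — Ravi snapped the chalk, not the bucket; the bucket belongs to the holding event.
(c) Entailed — the narrative places the snapping before the holding.
(d) Not entailed — 'was repairing' is progressive on an accomplishment; it does not entail the completed 'repaired'.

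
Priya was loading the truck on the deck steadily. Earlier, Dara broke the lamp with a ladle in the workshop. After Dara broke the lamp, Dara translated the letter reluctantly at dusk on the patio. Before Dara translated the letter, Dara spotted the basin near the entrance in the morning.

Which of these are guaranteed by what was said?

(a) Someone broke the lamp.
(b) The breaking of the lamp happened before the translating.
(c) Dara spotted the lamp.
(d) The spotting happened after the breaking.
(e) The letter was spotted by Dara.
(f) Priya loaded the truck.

(a), (b)

(a) Entailed — this follows by dropping conjuncts from the breaking event's description.
(b) Entailed — the narrative places the breaking before the translating.
(c) Not entailed — Dara spotted the basin, not the lamp; the lamp belongs to the breaking event.
(d) Not entailed — the narrative doesn't order the breaking relative to the spotting.
(e) Not entailed — Dara spotted the basin, not the letter; the letter belongs to the translating event.
(f) Not entailed — 'was loading' is progressive on an accomplishment; it does not entail the completed 'loaded'.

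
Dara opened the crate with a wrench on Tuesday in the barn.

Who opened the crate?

Dara

'Dara' marks the agent of the opening event.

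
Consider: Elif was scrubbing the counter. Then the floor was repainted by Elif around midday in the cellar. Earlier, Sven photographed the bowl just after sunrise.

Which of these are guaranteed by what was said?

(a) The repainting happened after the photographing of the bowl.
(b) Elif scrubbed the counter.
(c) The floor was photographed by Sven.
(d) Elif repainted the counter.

(a), (b)

(a) Entailed — the narrative places the photographing before the repainting.
(b) Entailed — 'scrub' is an activity; 'was scrubbing' entails that some scrubbing happened, so 'scrubbed' holds.
(c) Not entailed — Sven photographed the bowl, not the floor; the floor belongs to the repainting event.
(d) Not entailed — Elif repainted the floor, not the counter; the counter belongs to the scrubbing event.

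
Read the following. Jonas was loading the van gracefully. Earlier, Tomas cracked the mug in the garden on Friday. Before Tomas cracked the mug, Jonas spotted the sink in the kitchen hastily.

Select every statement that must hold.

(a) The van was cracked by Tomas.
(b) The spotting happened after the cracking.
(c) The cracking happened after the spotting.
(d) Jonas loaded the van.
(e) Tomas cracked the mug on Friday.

(a) Not entailed — Tomas cracked the mug, not the van; the van belongs to the loading event.
(b) Not entailed — the narrative places the spotting before the cracking, not after.
(c) Entailed — the narrative places the spotting before the cracking.
(d) Not entailed — 'was loading' is progressive on an accomplishment; it does not entail the completed 'loaded'.
(e) Entailed — dropping 'in the garden' leaves a sub-description the original still satisfies.

(c), (e)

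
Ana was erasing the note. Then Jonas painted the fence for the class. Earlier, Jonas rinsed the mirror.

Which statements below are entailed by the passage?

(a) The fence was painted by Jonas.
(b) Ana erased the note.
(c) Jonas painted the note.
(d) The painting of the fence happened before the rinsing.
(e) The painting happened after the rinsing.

(a) Entailed — every conjunct here is already in the original painting event.
(b) Not entailed — 'was erasing' is progressive on an accomplishment; it does not entail the completed 'erased'.
(c) Not entailed — Jonas painted the fence, not the note; the note belongs to the erasing event.
(d) Not entailed — the narrative places the rinsing before the painting, not after.
(e) Entailed — the narrative places the rinsing before the painting.

(a), (e)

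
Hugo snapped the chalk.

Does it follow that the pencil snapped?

Nothing is said about any pencil; only the chalk is affected.

no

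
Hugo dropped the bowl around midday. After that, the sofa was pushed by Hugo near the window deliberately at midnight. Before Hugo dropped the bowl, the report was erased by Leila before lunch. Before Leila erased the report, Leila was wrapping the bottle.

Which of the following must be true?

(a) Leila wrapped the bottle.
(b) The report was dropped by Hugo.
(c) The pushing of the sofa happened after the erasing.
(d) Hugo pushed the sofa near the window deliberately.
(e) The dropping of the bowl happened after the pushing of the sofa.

(c), (d)

(a) Not entailed — 'was wrapping' is progressive on an accomplishment; it does not entail the completed 'wrapped'.
(b) Not entailed — Hugo dropped the bowl, not the report; the report belongs to the erasing event.
(c) Entailed — the narrative places the erasing before the pushing.
(d) Entailed — dropping 'at midnight' leaves a sub-description the original still satisfies.
(e) Not entailed — the narrative places the dropping before the pushing, not after.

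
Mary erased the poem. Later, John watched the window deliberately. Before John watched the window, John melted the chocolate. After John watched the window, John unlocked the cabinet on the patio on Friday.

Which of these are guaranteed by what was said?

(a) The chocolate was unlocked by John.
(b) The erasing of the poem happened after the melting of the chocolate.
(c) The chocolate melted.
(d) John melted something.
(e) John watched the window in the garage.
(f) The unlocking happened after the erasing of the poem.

(c), (d), (f)

(a) Not entailed — John unlocked the cabinet, not the chocolate; the chocolate belongs to the melting event.
(b) Not entailed — the narrative doesn't order the melting relative to the erasing.
(c) Entailed — 'John melted the chocolate' is causative; it entails the inchoative 'the chocolate melted'.
(d) Entailed — every conjunct here is already in the original melting event.
(e) Not entailed — 'in the garage' adds information not in the original event.
(f) Entailed — the narrative places the erasing before the unlocking.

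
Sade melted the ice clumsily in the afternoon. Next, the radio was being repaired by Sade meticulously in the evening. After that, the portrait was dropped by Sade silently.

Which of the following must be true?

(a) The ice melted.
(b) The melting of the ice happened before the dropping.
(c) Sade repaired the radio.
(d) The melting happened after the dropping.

(a) Entailed — 'Sade melted the ice' is causative; it entails the inchoative 'the ice melted'.
(b) Entailed — the narrative places the melting before the dropping.
(c) Not entailed — 'was repairing' is progressive on an accomplishment; it does not entail the completed 'repaired'.
(d) Not entailed — the narrative places the melting before the dropping, not after.

(a), (b)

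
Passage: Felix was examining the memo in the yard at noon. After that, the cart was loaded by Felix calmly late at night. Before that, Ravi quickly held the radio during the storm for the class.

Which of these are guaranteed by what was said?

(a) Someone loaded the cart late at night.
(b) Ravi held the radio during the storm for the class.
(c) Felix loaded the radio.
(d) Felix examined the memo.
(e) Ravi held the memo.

(a) Entailed — dropping 'calmly' and generalizing the agent leaves a sub-description the original still satisfies.
(b) Entailed — the original entails any weakening of itself; this just drops 'quickly'.
(c) Not entailed — Felix loaded the cart, not the radio; the radio belongs to the holding event.
(d) Entailed — 'examine' is an activity; 'was examining' entails that some examining happened, so 'examined' holds.
(e) Not entailed — Ravi held the radio, not the memo; the memo belongs to the examining event.

(a), (b), (d)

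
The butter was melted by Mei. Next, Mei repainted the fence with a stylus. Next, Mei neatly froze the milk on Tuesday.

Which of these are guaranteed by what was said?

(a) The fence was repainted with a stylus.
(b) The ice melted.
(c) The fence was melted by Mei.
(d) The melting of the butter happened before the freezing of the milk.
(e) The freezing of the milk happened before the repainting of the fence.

(a), (d)

(a) Entailed — every conjunct here is already in the original repainting event.
(b) Not entailed — the butter is what melted, not the ice.
(c) Not entailed — Mei melted the butter, not the fence; the fence belongs to the repainting event.
(d) Entailed — the narrative places the melting before the freezing.
(e) Not entailed — the narrative places the repainting before the freezing, not after.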